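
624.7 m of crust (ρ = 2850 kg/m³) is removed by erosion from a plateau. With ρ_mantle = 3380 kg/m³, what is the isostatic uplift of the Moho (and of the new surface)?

527 m

Unloading: uplift u = e ρ_c/ρ_m = 624.7 m × 2850/3380 = 527 m.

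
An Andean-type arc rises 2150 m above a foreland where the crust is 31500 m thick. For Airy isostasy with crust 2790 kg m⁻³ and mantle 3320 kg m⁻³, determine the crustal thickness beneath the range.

45000 m

Root depth r = h ρ_c / (ρ_m − ρ_c) = 2150 m × 2790 / 530 = 11320 m.
Total thickness = T + h + r = 31500 m + 2150 m + 11320 m = 45000 m.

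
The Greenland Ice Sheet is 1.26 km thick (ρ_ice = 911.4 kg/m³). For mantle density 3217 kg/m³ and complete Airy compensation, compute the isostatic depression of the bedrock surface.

In Airy isostatic equilibrium: the ice load ρ_ice t is balanced by mantle displaced below, ρ_m s.
s = t ρ_ice / ρ_m = 1.26 km × 911.4/3217 = 0.357 km.

0.357 km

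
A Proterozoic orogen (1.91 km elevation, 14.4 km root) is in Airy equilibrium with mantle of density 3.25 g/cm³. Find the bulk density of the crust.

2.87 g/cm³

ρ_c h = (ρ_m − ρ_c) r → ρ_c (h + r) = ρ_m r → ρ_c = ρ_m r / (h + r).
ρ_c = 3.25 × 14.4 km / (1.91 km + 14.4 km) = 2.87 g/cm³.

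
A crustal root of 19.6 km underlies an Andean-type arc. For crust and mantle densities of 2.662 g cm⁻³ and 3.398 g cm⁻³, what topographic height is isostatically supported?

5.42 km

By Archimedes' principle applied to the lithosphere: ρ_c h = (ρ_m − ρ_c) r.
h = r (ρ_m − ρ_c) / ρ_c = 19.6 km × (3.398 − 2.662) / 2.662 = 5.42 km.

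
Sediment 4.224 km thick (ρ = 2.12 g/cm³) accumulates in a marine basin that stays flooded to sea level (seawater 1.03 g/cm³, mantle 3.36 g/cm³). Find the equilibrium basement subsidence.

1.98 km

Submarine loading: the sediment displaces seawater, and the subsidence is in turn flooded, so s (ρ_m − ρ_w) = t (ρ_sed − ρ_w).
s = 4.224 km × (2.12 − 1.03) / (3.36 − 1.03) = 1.98 km.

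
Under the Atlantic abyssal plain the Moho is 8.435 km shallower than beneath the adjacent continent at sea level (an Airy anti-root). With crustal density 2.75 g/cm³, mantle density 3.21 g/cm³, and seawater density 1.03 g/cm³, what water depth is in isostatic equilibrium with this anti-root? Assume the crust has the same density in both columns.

2.26 km

Replacing a thickness d of crust by seawater at the top must be balanced by replacing crust with mantle at the base: d (ρ_c − ρ_w) = a (ρ_m − ρ_c).
d = a (ρ_m − ρ_c)/(ρ_c − ρ_w) = 8.435 km × 0.46/1.72 = 2.26 km.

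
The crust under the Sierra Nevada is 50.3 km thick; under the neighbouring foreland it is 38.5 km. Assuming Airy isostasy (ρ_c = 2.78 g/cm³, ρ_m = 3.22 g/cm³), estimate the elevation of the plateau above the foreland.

1.61 km

Excess crust Δ = 50.3 km − 38.5 km = 11.8 km, split between elevation h and root r with h + r = Δ.
Airy balance ρ_c h = (ρ_m − ρ_c) r gives r = h ρ_c/(ρ_m − ρ_c), so h (1 + ρ_c/(ρ_m − ρ_c)) = Δ, i.e. h = Δ (ρ_m − ρ_c)/ρ_m.
h = 11.8 km × 0.44/3.22 = 1.61 km.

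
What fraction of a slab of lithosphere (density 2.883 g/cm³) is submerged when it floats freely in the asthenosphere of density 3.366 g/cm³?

85.7%

Submerged fraction = ρ_obj/ρ_fluid = 2.883/3.366 = 85.7%.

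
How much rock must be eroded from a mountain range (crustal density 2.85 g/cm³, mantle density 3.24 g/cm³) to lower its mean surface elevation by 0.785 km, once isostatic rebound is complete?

Net drop Δ = e − u = e − e ρ_c/ρ_m = e (ρ_m − ρ_c)/ρ_m.
e = Δ ρ_m/(ρ_m − ρ_c) = 0.785 km × 3.24/0.39 = 6.52 km.

6.52 km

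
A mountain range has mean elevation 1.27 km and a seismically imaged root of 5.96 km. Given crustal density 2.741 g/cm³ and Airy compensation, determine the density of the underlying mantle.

3.33 g/cm³

Airy balance: ρ_c h = (ρ_m − ρ_c) r → ρ_m = ρ_c (1 + h/r).
ρ_m = 2.741 × (1 + 1.27 km/5.96 km) = 3.33 g/cm³.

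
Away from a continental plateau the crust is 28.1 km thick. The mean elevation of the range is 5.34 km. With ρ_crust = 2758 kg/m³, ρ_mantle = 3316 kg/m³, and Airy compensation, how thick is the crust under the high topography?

59.8 km

Root depth r = h ρ_c / (ρ_m − ρ_c) = 5.34 km × 2758 / 558 = 26.39 km.
Total thickness = T + h + r = 28.1 km + 5.34 km + 26.39 km = 59.8 km.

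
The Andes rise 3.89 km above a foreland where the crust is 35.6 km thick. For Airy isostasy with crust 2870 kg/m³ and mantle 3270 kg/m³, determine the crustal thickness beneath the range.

Root depth r = h ρ_c / (ρ_m − ρ_c) = 3.89 km × 2870 / 400 = 27.91 km.
Total thickness = T + h + r = 35.6 km + 3.89 km + 27.91 km = 67.4 km.

67.4 km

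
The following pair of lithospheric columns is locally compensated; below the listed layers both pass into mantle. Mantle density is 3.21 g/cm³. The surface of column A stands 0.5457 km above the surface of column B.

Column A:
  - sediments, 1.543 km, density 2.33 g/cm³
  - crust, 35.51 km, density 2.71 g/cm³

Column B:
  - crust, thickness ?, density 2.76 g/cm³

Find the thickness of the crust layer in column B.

Take the compensation level at the base of the deeper column (depth z_c below the surface of column A) and equate Σ ρ_i t_i down to z_c; mantle fills any gap and the z_c terms cancel.
Column A: 1.543×2.33 + 35.51×2.71 + (z_c − 37.053)×3.21
Column B: 0.5457×0 + x×2.76 + (z_c − 0.5457 − 0 − x)×3.21
The z_c×3.21 term appears on both sides and cancels. Collect the known terms of each column as K = Σ(ρt)_known − 3.21 × (depth of known layers): K_A = 99.82729 − 3.21×37.053 = −19.11284; K_B = 0 − 3.21×(0.5457 + 0) = −1.751697.
Balance: K_A = K_B − x×(3.21 − 2.76), so x = (K_B − K_A)/(3.21 − 2.76) = 17.3611/0.45 = 38.6 km.

38.6 km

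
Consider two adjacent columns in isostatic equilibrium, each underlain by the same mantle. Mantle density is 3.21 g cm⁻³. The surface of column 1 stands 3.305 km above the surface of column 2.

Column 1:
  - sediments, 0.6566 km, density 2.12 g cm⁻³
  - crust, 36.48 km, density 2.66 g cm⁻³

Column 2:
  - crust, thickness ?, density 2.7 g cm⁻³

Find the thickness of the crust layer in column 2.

Take the compensation level at the base of the deeper column (depth z_c below the surface of column 1) and equate Σ ρ_i t_i down to z_c; mantle fills any gap and the z_c terms cancel.
Column 1: 0.6566×2.12 + 36.48×2.66 + (z_c − 37.1366)×3.21
Column 2: 3.305×0 + x×2.7 + (z_c − 3.305 − 0 − x)×3.21
The z_c×3.21 term appears on both sides and cancels. Collect the known terms of each column as K = Σ(ρt)_known − 3.21 × (depth of known layers): K_1 = 98.428792 − 3.21×37.1366 = −20.779694; K_2 = 0 − 3.21×(3.305 + 0) = −10.60905.
Balance: K_1 = K_2 − x×(3.21 − 2.7), so x = (K_2 − K_1)/(3.21 − 2.7) = 10.1706/0.51 = 19.9 km.

19.9 km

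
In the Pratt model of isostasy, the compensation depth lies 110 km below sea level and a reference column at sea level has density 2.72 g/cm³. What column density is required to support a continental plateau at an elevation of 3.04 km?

2.65 g/cm³

Pratt balance: ρ_ref D = ρ (D + h).
ρ = ρ_ref D/(D + h) = 2.72 × 110 km/(110 km + 3.04 km) = 2.65 g/cm³.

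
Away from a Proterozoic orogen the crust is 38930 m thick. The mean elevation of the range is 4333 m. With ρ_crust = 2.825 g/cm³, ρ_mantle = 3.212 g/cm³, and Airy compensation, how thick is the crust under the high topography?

74900 m

Root depth r = h ρ_c / (ρ_m − ρ_c) = 4333 m × 2.825 / 0.387 = 31630 m.
Total thickness = T + h + r = 38930 m + 4333 m + 31630 m = 74900 m.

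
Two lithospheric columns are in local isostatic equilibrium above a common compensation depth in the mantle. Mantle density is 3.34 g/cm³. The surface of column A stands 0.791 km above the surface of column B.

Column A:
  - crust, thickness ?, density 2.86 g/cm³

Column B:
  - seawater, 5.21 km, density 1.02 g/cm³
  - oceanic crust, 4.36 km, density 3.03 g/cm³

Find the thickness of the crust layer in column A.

33.5 km

Take the compensation level at the base of the deeper column (depth z_c below the surface of column A) and equate Σ ρ_i t_i down to z_c; mantle fills any gap and the z_c terms cancel.
Column A: x×2.86 + (z_c − 0 − x)×3.34
Column B: 0.791×0 + 5.21×1.02 + 4.36×3.03 + (z_c − 0.791 − 9.57)×3.34
The z_c×3.34 term appears on both sides and cancels. Collect the known terms of each column as K = Σ(ρt)_known − 3.34 × (depth of known layers): K_A = 0 − 3.34×0 = 0; K_B = 18.525 − 3.34×(0.791 + 9.57) = −16.08074.
Balance: K_A − x×(3.34 − 2.86) = K_B, so x = (K_A − K_B)/(3.34 − 2.86) = 16.0807/0.48 = 33.5 km.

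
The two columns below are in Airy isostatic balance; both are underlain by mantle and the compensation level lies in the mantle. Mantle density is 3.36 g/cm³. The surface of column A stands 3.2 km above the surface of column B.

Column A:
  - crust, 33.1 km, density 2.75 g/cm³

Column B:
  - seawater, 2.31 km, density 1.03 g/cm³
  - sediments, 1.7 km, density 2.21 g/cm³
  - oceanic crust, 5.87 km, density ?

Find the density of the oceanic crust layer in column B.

3 g/cm³

Take the compensation level at the base of the deeper column (depth z_c below the surface of column A) and equate Σ ρ_i t_i down to z_c; mantle fills any gap and the z_c terms cancel.
Column A: 33.1×2.75 + (z_c − 33.1)×3.36
Column B: 3.2×0 + 2.31×1.03 + 1.7×2.21 + 5.87×ρ + (z_c − 3.2 − 9.88)×3.36
The z_c×3.36 term appears on both sides and cancels. Collect the known terms of each column as K = Σ(ρt)_known − 3.36 × (depth of known layers): K_A = 91.025 − 3.36×33.1 = −20.191; K_B = 6.1363 − 3.36×(3.2 + 9.88) = −37.8125.
Balance: K_A = K_B + 5.87×ρ, so ρ = (K_A − K_B)/5.87 = 17.6215/5.87 = 3 g/cm³.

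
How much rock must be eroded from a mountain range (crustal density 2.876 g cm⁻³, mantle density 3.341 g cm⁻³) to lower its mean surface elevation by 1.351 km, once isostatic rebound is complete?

Net drop Δ = e − u = e − e ρ_c/ρ_m = e (ρ_m − ρ_c)/ρ_m.
e = Δ ρ_m/(ρ_m − ρ_c) = 1.351 km × 3.341/0.465 = 9.71 km.

9.71 km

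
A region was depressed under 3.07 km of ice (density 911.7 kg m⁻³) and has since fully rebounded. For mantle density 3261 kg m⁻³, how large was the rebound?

Removing the load lets mantle flow back in; uplift u satisfies ρ_ice t = ρ_m u.
u = t ρ_ice/ρ_m = 3.07 km × 911.7/3261 = 0.858 km.

0.858 km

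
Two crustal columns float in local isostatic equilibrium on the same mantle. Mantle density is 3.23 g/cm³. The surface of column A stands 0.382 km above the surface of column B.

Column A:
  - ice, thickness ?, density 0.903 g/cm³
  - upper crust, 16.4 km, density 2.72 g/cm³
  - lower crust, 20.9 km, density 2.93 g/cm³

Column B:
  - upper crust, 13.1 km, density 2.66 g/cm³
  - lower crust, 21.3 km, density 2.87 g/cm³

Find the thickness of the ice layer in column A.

0.746 km

Take the compensation level at the base of the deeper column (depth z_c below the surface of column A) and equate Σ ρ_i t_i down to z_c; mantle fills any gap and the z_c terms cancel.
Column A: x×0.903 + 16.4×2.72 + 20.9×2.93 + (z_c − 37.3 − x)×3.23
Column B: 0.382×0 + 13.1×2.66 + 21.3×2.87 + (z_c − 0.382 − 34.4)×3.23
The z_c×3.23 term appears on both sides and cancels. Collect the known terms of each column as K = Σ(ρt)_known − 3.23 × (depth of known layers): K_A = 105.845 − 3.23×37.3 = −14.634; K_B = 95.977 − 3.23×(0.382 + 34.4) = −16.36886.
Balance: K_A − x×(3.23 − 0.903) = K_B, so x = (K_A − K_B)/(3.23 − 0.903) = 1.73486/2.327 = 0.746 km.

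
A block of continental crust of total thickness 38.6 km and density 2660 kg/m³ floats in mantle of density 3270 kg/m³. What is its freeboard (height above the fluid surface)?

Floating equilibrium: submerged depth d = t ρ_obj/ρ_fluid = 38.6 km × 2660/3270 = 31.4 km.
Freeboard = t − d = 38.6 km − 31.4 km = 7.2 km.

7.2 km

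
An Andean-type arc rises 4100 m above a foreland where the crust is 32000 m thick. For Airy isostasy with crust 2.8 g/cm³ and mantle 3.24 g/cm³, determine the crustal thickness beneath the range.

Root depth r = h ρ_c / (ρ_m − ρ_c) = 4100 m × 2.8 / 0.44 = 26090 m.
Total thickness = T + h + r = 32000 m + 4100 m + 26090 m = 62200 m.

62200 m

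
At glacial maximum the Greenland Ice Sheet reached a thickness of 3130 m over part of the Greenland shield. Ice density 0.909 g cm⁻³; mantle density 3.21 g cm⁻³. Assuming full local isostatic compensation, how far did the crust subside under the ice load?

Isostatic balance requires: the ice load ρ_ice t is balanced by mantle displaced below, ρ_m s.
s = t ρ_ice / ρ_m = 3130 m × 0.909/3.21 = 886 m.

886 m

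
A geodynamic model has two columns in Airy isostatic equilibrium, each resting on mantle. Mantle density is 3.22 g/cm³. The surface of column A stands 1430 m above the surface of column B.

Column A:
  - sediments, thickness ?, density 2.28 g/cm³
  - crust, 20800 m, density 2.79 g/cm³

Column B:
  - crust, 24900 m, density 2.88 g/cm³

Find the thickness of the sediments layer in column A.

4390 m

Take the compensation level at the base of the deeper column (depth z_c below the surface of column A) and equate Σ ρ_i t_i down to z_c; mantle fills any gap and the z_c terms cancel.
Column A: x×2.28 + 20800×2.79 + (z_c − 20800 − x)×3.22
Column B: 1430×0 + 24900×2.88 + (z_c − 1430 − 24900)×3.22
The z_c×3.22 term appears on both sides and cancels. Collect the known terms of each column as K = Σ(ρt)_known − 3.22 × (depth of known layers): K_A = 58032 − 3.22×20800 = −8944; K_B = 71712 − 3.22×(1430 + 24900) = −13070.6.
Balance: K_A − x×(3.22 − 2.28) = K_B, so x = (K_A − K_B)/(3.22 − 2.28) = 4126.6/0.94 = 4390 m.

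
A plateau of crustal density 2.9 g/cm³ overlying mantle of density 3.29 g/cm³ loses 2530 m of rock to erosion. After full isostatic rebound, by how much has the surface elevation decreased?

Rebound u = e ρ_c/ρ_m = 2530 m × 2.9/3.29 = 2230 m.
Net surface drop = e − u = 2530 m − 2230 m = e (ρ_m − ρ_c)/ρ_m = 300 m.

300 m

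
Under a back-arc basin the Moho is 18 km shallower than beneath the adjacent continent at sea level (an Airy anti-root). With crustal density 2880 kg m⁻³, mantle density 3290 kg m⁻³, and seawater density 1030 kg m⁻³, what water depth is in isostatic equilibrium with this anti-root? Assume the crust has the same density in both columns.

3.99 km

Replacing a thickness d of crust by seawater at the top must be balanced by replacing crust with mantle at the base: d (ρ_c − ρ_w) = a (ρ_m − ρ_c).
d = a (ρ_m − ρ_c)/(ρ_c − ρ_w) = 18 km × 410/1850 = 3.99 km.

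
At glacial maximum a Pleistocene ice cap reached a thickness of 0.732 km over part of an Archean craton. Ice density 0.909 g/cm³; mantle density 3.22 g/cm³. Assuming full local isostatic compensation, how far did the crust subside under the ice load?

For local isostatic compensation: the ice load ρ_ice t is balanced by mantle displaced below, ρ_m s.
s = t ρ_ice / ρ_m = 0.732 km × 0.909/3.22 = 0.207 km.

0.207 km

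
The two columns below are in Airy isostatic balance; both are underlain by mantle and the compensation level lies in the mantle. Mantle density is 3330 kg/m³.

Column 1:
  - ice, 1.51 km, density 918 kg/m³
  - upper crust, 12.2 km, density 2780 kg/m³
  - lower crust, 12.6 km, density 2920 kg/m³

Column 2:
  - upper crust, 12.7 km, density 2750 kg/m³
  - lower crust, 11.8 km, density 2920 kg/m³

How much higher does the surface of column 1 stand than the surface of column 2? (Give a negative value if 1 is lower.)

For any compensation level in the mantle, the mantle terms cancel and isostasy reduces to e = (Σt_1 − Σt_2) − (Σ(ρt)_1 − Σ(ρt)_2) / ρ_m.
Σt_1 = 26.31 km; Σt_2 = 24.5 km; Σ(ρt)_1 = 72094.18; Σ(ρt)_2 = 69381 (in km·kg/m³).
e = (26.31 − 24.5) − (72094.18 − 69381) / 3330 = 0.995 km.

0.995 km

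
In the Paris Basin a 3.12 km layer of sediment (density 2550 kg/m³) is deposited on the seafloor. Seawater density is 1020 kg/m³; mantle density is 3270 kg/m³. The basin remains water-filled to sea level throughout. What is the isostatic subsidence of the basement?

2.12 km

Submarine loading: the sediment displaces seawater, and the subsidence is in turn flooded, so s (ρ_m − ρ_w) = t (ρ_sed − ρ_w).
s = 3.12 km × (2550 − 1020) / (3270 − 1020) = 2.12 km.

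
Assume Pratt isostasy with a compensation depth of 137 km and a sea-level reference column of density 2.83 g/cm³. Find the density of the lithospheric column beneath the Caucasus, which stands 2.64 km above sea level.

2.78 g/cm³

Pratt balance: ρ_ref D = ρ (D + h).
ρ = ρ_ref D/(D + h) = 2.83 × 137 km/(137 km + 2.64 km) = 2.78 g/cm³.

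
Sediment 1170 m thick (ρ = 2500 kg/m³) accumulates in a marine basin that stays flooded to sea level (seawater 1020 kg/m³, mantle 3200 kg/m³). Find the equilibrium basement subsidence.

Submarine loading: the sediment displaces seawater, and the subsidence is in turn flooded, so s (ρ_m − ρ_w) = t (ρ_sed − ρ_w).
s = 1170 m × (2500 − 1020) / (3200 − 1020) = 794 m.

794 m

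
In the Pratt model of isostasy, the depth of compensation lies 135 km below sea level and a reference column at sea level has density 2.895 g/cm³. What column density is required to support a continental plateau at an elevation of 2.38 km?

Pratt balance: ρ_ref D = ρ (D + h).
ρ = ρ_ref D/(D + h) = 2.895 × 135 km/(135 km + 2.38 km) = 2.84 g/cm³.

2.84 g/cm³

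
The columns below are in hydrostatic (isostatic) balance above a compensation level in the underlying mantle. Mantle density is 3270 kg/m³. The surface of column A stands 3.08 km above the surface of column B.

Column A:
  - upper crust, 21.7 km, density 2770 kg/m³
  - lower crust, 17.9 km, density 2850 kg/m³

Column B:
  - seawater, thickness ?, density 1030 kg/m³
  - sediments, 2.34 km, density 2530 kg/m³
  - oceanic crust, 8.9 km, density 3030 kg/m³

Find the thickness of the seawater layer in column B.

Take the compensation level at the base of the deeper column (depth z_c below the surface of column A) and equate Σ ρ_i t_i down to z_c; mantle fills any gap and the z_c terms cancel.
Column A: 21.7×2770 + 17.9×2850 + (z_c − 39.6)×3270
Column B: 3.08×0 + x×1030 + 2.34×2530 + 8.9×3030 + (z_c − 3.08 − 11.24 − x)×3270
The z_c×3270 term appears on both sides and cancels. Collect the known terms of each column as K = Σ(ρt)_known − 3270 × (depth of known layers): K_A = 111124 − 3270×39.6 = −18368; K_B = 32887.2 − 3270×(3.08 + 11.24) = −13939.2.
Balance: K_A = K_B − x×(3270 − 1030), so x = (K_B − K_A)/(3270 − 1030) = 4428.8/2240 = 1.98 km.

1.98 km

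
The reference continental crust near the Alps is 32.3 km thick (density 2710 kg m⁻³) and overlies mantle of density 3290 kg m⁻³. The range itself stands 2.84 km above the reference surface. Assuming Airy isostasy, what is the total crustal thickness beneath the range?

48.4 km

Root depth r = h ρ_c / (ρ_m − ρ_c) = 2.84 km × 2710 / 580 = 13.27 km.
Total thickness = T + h + r = 32.3 km + 2.84 km + 13.27 km = 48.4 km.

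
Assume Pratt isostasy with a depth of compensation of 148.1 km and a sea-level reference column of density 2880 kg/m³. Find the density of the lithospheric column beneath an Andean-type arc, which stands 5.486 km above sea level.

2780 kg/m³

Pratt balance: ρ_ref D = ρ (D + h).
ρ = ρ_ref D/(D + h) = 2880 × 148.1 km/(148.1 km + 5.486 km) = 2780 kg/m³.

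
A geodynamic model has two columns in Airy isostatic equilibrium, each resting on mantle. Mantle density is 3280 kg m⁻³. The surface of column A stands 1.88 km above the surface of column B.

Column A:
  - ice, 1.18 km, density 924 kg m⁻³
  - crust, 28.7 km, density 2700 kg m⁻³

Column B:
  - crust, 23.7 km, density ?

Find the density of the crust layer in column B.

Take the compensation level at the base of the deeper column (depth z_c below the surface of column A) and equate Σ ρ_i t_i down to z_c; mantle fills any gap and the z_c terms cancel.
Column A: 1.18×924 + 28.7×2700 + (z_c − 29.88)×3280
Column B: 1.88×0 + 23.7×ρ + (z_c − 1.88 − 23.7)×3280
The z_c×3280 term appears on both sides and cancels. Collect the known terms of each column as K = Σ(ρt)_known − 3280 × (depth of known layers): K_A = 78580.32 − 3280×29.88 = −19426.08; K_B = 0 − 3280×(1.88 + 23.7) = −83902.4.
Balance: K_A = K_B + 23.7×ρ, so ρ = (K_A − K_B)/23.7 = 64476.3/23.7 = 2720 kg m⁻³.

2720 kg m⁻³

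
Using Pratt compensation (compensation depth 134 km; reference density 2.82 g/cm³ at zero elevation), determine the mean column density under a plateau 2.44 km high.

2.77 g/cm³

Pratt balance: ρ_ref D = ρ (D + h).
ρ = ρ_ref D/(D + h) = 2.82 × 134 km/(134 km + 2.44 km) = 2.77 g/cm³.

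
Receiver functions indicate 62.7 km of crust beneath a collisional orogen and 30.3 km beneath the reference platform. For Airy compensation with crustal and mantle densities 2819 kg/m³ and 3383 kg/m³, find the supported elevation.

Excess crust Δ = 62.7 km − 30.3 km = 32.4 km, split between elevation h and root r with h + r = Δ.
Airy balance ρ_c h = (ρ_m − ρ_c) r gives r = h ρ_c/(ρ_m − ρ_c), so h (1 + ρ_c/(ρ_m − ρ_c)) = Δ, i.e. h = Δ (ρ_m − ρ_c)/ρ_m.
h = 32.4 km × 564/3383 = 5.4 km.

5.4 km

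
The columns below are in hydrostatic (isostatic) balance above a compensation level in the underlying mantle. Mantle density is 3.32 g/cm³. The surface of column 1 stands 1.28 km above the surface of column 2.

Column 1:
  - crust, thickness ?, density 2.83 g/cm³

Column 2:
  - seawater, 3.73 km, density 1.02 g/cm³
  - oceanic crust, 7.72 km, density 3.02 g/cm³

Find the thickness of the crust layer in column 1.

Take the compensation level at the base of the deeper column (depth z_c below the surface of column 1) and equate Σ ρ_i t_i down to z_c; mantle fills any gap and the z_c terms cancel.
Column 1: x×2.83 + (z_c − 0 − x)×3.32
Column 2: 1.28×0 + 3.73×1.02 + 7.72×3.02 + (z_c − 1.28 − 11.45)×3.32
The z_c×3.32 term appears on both sides and cancels. Collect the known terms of each column as K = Σ(ρt)_known − 3.32 × (depth of known layers): K_1 = 0 − 3.32×0 = 0; K_2 = 27.119 − 3.32×(1.28 + 11.45) = −15.1446.
Balance: K_1 − x×(3.32 − 2.83) = K_2, so x = (K_1 − K_2)/(3.32 − 2.83) = 15.1446/0.49 = 30.9 km.

30.9 km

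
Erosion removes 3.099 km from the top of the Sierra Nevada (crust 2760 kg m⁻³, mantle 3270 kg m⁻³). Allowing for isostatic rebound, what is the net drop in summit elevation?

0.483 km

Rebound u = e ρ_c/ρ_m = 3.099 km × 2760/3270 = 2.616 km.
Net surface drop = e − u = 3.099 km − 2.616 km = e (ρ_m − ρ_c)/ρ_m = 0.483 km.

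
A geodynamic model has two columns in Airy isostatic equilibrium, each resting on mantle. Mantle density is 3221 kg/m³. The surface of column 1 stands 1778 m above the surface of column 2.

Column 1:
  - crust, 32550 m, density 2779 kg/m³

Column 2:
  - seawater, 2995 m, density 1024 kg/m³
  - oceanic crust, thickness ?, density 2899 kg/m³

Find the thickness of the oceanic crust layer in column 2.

Take the compensation level at the base of the deeper column (depth z_c below the surface of column 1) and equate Σ ρ_i t_i down to z_c; mantle fills any gap and the z_c terms cancel.
Column 1: 32550×2779 + (z_c − 32550)×3221
Column 2: 1778×0 + 2995×1024 + x×2899 + (z_c − 1778 − 2995 − x)×3221
The z_c×3221 term appears on both sides and cancels. Collect the known terms of each column as K = Σ(ρt)_known − 3221 × (depth of known layers): K_1 = 90456450 − 3221×32550 = −14387100; K_2 = 3066880 − 3221×(1778 + 2995) = −12306953.
Balance: K_1 = K_2 − x×(3221 − 2899), so x = (K_2 − K_1)/(3221 − 2899) = 2080150/322 = 6460 m.

6460 m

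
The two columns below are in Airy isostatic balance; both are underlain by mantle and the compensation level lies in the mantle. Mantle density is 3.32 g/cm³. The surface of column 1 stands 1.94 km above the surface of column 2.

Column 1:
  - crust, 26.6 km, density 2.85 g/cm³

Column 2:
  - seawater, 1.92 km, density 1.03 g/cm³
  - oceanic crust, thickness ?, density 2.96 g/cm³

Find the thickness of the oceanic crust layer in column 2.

4.62 km

Take the compensation level at the base of the deeper column (depth z_c below the surface of column 1) and equate Σ ρ_i t_i down to z_c; mantle fills any gap and the z_c terms cancel.
Column 1: 26.6×2.85 + (z_c − 26.6)×3.32
Column 2: 1.94×0 + 1.92×1.03 + x×2.96 + (z_c − 1.94 − 1.92 − x)×3.32
The z_c×3.32 term appears on both sides and cancels. Collect the known terms of each column as K = Σ(ρt)_known − 3.32 × (depth of known layers): K_1 = 75.81 − 3.32×26.6 = −12.502; K_2 = 1.9776 − 3.32×(1.94 + 1.92) = −10.8376.
Balance: K_1 = K_2 − x×(3.32 − 2.96), so x = (K_2 − K_1)/(3.32 − 2.96) = 1.6644/0.36 = 4.62 km.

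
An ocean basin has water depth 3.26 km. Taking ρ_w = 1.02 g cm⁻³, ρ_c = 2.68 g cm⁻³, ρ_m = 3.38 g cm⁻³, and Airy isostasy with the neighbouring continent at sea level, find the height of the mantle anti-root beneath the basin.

7.73 km

By Archimedes' principle applied to the lithosphere: replacing crust with seawater at the top is compensated by replacing crust with mantle at the base: d (ρ_c − ρ_w) = a (ρ_m − ρ_c).
a = d (ρ_c − ρ_w)/(ρ_m − ρ_c) = 3.26 km × 1.66/0.7 = 7.73 km.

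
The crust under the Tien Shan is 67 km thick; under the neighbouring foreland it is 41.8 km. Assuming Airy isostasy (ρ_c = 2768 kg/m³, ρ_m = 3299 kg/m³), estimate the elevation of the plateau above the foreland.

Excess crust Δ = 67 km − 41.8 km = 25.2 km, split between elevation h and root r with h + r = Δ.
Airy balance ρ_c h = (ρ_m − ρ_c) r gives r = h ρ_c/(ρ_m − ρ_c), so h (1 + ρ_c/(ρ_m − ρ_c)) = Δ, i.e. h = Δ (ρ_m − ρ_c)/ρ_m.
h = 25.2 km × 531/3299 = 4.06 km.

4.06 km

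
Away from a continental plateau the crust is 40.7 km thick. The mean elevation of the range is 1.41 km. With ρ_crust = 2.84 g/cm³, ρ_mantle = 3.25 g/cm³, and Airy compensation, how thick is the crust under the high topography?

51.9 km

Root depth r = h ρ_c / (ρ_m − ρ_c) = 1.41 km × 2.84 / 0.41 = 9.767 km.
Total thickness = T + h + r = 40.7 km + 1.41 km + 9.767 km = 51.9 km.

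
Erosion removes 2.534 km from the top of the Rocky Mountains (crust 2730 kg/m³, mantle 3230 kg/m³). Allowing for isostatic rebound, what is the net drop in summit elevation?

Rebound u = e ρ_c/ρ_m = 2.534 km × 2730/3230 = 2.142 km.
Net surface drop = e − u = 2.534 km − 2.142 km = e (ρ_m − ρ_c)/ρ_m = 0.392 km.

0.392 km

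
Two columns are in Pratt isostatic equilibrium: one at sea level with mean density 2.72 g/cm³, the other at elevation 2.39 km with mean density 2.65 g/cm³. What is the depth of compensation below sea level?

90.5 km

ρ_ref D = ρ (D + h) → D (ρ_ref − ρ) = ρ h.
D = ρ h/(ρ_ref − ρ) = 2.65 × 2.39 km/(2.72 − 2.65) = 90.5 km.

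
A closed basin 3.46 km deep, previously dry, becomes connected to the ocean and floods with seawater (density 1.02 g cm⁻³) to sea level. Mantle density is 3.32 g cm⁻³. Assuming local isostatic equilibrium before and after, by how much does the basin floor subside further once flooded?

1.53 km

After flooding the water column is d + s deep. Its weight must equal the weight of mantle displaced by the extra subsidence s: (d + s) ρ_w = s ρ_m.
s = d ρ_w / (ρ_m − ρ_w) = 3.46 km × 1.02/(3.32 − 1.02) = 1.53 km.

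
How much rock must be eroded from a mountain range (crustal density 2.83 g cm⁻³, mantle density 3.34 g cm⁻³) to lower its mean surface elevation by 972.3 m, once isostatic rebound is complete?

6370 m

Net drop Δ = e − u = e − e ρ_c/ρ_m = e (ρ_m − ρ_c)/ρ_m.
e = Δ ρ_m/(ρ_m − ρ_c) = 972.3 m × 3.34/0.51 = 6370 m.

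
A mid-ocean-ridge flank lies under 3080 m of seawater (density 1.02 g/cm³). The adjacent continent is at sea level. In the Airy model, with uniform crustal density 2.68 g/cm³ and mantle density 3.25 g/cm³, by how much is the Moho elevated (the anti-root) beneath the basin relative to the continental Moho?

By Archimedes' principle applied to the lithosphere: replacing crust with seawater at the top is compensated by replacing crust with mantle at the base: d (ρ_c − ρ_w) = a (ρ_m − ρ_c).
a = d (ρ_c − ρ_w)/(ρ_m − ρ_c) = 3080 m × 1.66/0.57 = 8970 m.

8970 m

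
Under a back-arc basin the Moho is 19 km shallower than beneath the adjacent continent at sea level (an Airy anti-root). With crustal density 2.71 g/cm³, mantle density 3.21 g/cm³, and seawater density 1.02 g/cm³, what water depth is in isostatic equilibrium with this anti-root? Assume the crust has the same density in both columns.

Replacing a thickness d of crust by seawater at the top must be balanced by replacing crust with mantle at the base: d (ρ_c − ρ_w) = a (ρ_m − ρ_c).
d = a (ρ_m − ρ_c)/(ρ_c − ρ_w) = 19 km × 0.5/1.69 = 5.62 km.

5.62 km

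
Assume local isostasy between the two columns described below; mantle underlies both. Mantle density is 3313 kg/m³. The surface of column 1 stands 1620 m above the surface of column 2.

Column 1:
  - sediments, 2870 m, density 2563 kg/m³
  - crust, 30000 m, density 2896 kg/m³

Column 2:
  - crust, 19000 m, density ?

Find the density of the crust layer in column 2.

2820 kg/m³

Take the compensation level at the base of the deeper column (depth z_c below the surface of column 1) and equate Σ ρ_i t_i down to z_c; mantle fills any gap and the z_c terms cancel.
Column 1: 2870×2563 + 30000×2896 + (z_c − 32870)×3313
Column 2: 1620×0 + 19000×ρ + (z_c − 1620 − 19000)×3313
The z_c×3313 term appears on both sides and cancels. Collect the known terms of each column as K = Σ(ρt)_known − 3313 × (depth of known layers): K_1 = 94235810 − 3313×32870 = −14662500; K_2 = 0 − 3313×(1620 + 19000) = −68314060.
Balance: K_1 = K_2 + 19000×ρ, so ρ = (K_1 − K_2)/19000 = 53651600/19000 = 2820 kg/m³.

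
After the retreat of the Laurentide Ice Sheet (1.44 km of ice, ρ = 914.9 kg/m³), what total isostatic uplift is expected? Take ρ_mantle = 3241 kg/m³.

0.406 km

Removing the load lets mantle flow back in; uplift u satisfies ρ_ice t = ρ_m u.
u = t ρ_ice/ρ_m = 1.44 km × 914.9/3241 = 0.406 km.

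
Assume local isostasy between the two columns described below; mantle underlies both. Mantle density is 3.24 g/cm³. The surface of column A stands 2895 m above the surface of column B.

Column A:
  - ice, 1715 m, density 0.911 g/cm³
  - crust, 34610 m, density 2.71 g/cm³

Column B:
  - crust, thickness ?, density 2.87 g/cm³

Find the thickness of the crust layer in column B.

35000 m

Take the compensation level at the base of the deeper column (depth z_c below the surface of column A) and equate Σ ρ_i t_i down to z_c; mantle fills any gap and the z_c terms cancel.
Column A: 1715×0.911 + 34610×2.71 + (z_c − 36325)×3.24
Column B: 2895×0 + x×2.87 + (z_c − 2895 − 0 − x)×3.24
The z_c×3.24 term appears on both sides and cancels. Collect the known terms of each column as K = Σ(ρt)_known − 3.24 × (depth of known layers): K_A = 95355.465 − 3.24×36325 = −22337.535; K_B = 0 − 3.24×(2895 + 0) = −9379.8.
Balance: K_A = K_B − x×(3.24 − 2.87), so x = (K_B − K_A)/(3.24 − 2.87) = 12957.7/0.37 = 35000 m.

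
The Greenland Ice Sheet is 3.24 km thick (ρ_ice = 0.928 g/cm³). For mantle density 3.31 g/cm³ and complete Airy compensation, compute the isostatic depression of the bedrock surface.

0.908 km

Equating mass per unit area of the two columns: the ice load ρ_ice t is balanced by mantle displaced below, ρ_m s.
s = t ρ_ice / ρ_m = 3.24 km × 0.928/3.31 = 0.908 km.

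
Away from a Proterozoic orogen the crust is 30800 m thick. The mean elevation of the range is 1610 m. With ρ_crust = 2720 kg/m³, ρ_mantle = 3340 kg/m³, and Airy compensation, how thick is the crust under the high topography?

39500 m

Root depth r = h ρ_c / (ρ_m − ρ_c) = 1610 m × 2720 / 620 = 7063 m.
Total thickness = T + h + r = 30800 m + 1610 m + 7063 m = 39500 m.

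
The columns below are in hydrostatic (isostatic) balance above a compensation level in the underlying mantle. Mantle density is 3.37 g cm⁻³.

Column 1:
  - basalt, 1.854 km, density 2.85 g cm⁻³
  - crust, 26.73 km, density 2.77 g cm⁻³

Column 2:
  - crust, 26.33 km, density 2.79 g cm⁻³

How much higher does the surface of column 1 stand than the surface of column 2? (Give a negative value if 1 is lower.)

For any compensation level in the mantle, the mantle terms cancel and isostasy reduces to e = (Σt_1 − Σt_2) − (Σ(ρt)_1 − Σ(ρt)_2) / ρ_m.
Σt_1 = 28.584 km; Σt_2 = 26.33 km; Σ(ρt)_1 = 79.326; Σ(ρt)_2 = 73.4607 (in km·g cm⁻³).
e = (28.584 − 26.33) − (79.326 − 73.4607) / 3.37 = 0.514 km.

0.514 km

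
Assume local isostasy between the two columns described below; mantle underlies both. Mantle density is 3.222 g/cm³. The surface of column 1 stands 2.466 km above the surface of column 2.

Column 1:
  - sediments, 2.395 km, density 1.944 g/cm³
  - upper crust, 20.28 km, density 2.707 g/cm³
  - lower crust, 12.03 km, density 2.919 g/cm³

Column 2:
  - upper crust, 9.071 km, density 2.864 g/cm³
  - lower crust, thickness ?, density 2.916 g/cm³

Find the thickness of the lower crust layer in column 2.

Take the compensation level at the base of the deeper column (depth z_c below the surface of column 1) and equate Σ ρ_i t_i down to z_c; mantle fills any gap and the z_c terms cancel.
Column 1: 2.395×1.944 + 20.28×2.707 + 12.03×2.919 + (z_c − 34.705)×3.222
Column 2: 2.466×0 + 9.071×2.864 + x×2.916 + (z_c − 2.466 − 9.071 − x)×3.222
The z_c×3.222 term appears on both sides and cancels. Collect the known terms of each column as K = Σ(ρt)_known − 3.222 × (depth of known layers): K_1 = 94.66941 − 3.222×34.705 = −17.1501; K_2 = 25.979344 − 3.222×(2.466 + 9.071) = −11.19287.
Balance: K_1 = K_2 − x×(3.222 − 2.916), so x = (K_2 − K_1)/(3.222 − 2.916) = 5.95723/0.306 = 19.5 km.

19.5 km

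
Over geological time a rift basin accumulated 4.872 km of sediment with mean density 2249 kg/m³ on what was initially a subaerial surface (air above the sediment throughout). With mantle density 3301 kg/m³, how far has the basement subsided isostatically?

Subaerial load: s = t ρ_sed / ρ_m = 4.872 km × 2249/3301 = 3.32 km.

3.32 km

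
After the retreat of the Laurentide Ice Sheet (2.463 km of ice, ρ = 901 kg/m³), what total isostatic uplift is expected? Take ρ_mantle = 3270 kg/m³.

Removing the load lets mantle flow back in; uplift u satisfies ρ_ice t = ρ_m u.
u = t ρ_ice/ρ_m = 2.463 km × 901/3270 = 0.679 km.

0.679 km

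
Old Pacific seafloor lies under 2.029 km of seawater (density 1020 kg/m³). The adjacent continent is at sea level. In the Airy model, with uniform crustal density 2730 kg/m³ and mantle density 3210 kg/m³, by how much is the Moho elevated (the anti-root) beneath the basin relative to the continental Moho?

For local isostatic compensation: replacing crust with seawater at the top is compensated by replacing crust with mantle at the base: d (ρ_c − ρ_w) = a (ρ_m − ρ_c).
a = d (ρ_c − ρ_w)/(ρ_m − ρ_c) = 2.029 km × 1710/480 = 7.23 km.

7.23 km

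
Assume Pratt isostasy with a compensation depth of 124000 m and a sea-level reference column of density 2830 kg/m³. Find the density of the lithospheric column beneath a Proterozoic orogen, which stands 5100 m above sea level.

Pratt balance: ρ_ref D = ρ (D + h).
ρ = ρ_ref D/(D + h) = 2830 × 124000 m/(124000 m + 5100 m) = 2720 kg/m³.

2720 kg/m³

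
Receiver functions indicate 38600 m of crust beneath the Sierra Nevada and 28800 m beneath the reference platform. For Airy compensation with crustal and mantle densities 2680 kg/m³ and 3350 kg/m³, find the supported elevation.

Excess crust Δ = 38600 m − 28800 m = 9800 m, split between elevation h and root r with h + r = Δ.
Airy balance ρ_c h = (ρ_m − ρ_c) r gives r = h ρ_c/(ρ_m − ρ_c), so h (1 + ρ_c/(ρ_m − ρ_c)) = Δ, i.e. h = Δ (ρ_m − ρ_c)/ρ_m.
h = 9800 m × 670/3350 = 1960 m.

1960 m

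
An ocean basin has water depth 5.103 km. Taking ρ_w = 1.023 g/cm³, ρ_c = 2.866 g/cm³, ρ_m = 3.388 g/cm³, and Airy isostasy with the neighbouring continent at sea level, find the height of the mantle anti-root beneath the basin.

Isostatic balance requires: replacing crust with seawater at the top is compensated by replacing crust with mantle at the base: d (ρ_c − ρ_w) = a (ρ_m − ρ_c).
a = d (ρ_c − ρ_w)/(ρ_m − ρ_c) = 5.103 km × 1.843/0.522 = 18 km.

18 km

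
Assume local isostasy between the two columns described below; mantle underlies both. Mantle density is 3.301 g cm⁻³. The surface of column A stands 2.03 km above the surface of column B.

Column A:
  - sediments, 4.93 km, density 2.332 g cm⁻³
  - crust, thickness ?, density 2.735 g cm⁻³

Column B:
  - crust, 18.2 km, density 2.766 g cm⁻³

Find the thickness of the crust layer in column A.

20.6 km

Take the compensation level at the base of the deeper column (depth z_c below the surface of column A) and equate Σ ρ_i t_i down to z_c; mantle fills any gap and the z_c terms cancel.
Column A: 4.93×2.332 + x×2.735 + (z_c − 4.93 − x)×3.301
Column B: 2.03×0 + 18.2×2.766 + (z_c − 2.03 − 18.2)×3.301
The z_c×3.301 term appears on both sides and cancels. Collect the known terms of each column as K = Σ(ρt)_known − 3.301 × (depth of known layers): K_A = 11.49676 − 3.301×4.93 = −4.77717; K_B = 50.3412 − 3.301×(2.03 + 18.2) = −16.43803.
Balance: K_A − x×(3.301 − 2.735) = K_B, so x = (K_A − K_B)/(3.301 − 2.735) = 11.6609/0.566 = 20.6 km.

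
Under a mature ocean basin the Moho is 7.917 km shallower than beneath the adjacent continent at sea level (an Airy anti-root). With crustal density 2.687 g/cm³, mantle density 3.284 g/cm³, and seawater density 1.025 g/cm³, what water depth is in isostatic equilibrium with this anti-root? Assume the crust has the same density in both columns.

2.84 km

Replacing a thickness d of crust by seawater at the top must be balanced by replacing crust with mantle at the base: d (ρ_c − ρ_w) = a (ρ_m − ρ_c).
d = a (ρ_m − ρ_c)/(ρ_c − ρ_w) = 7.917 km × 0.597/1.662 = 2.84 km.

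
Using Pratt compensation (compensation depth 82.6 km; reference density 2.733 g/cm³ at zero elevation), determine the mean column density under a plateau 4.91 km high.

Pratt balance: ρ_ref D = ρ (D + h).
ρ = ρ_ref D/(D + h) = 2.733 × 82.6 km/(82.6 km + 4.91 km) = 2.58 g/cm³.

2.58 g/cm³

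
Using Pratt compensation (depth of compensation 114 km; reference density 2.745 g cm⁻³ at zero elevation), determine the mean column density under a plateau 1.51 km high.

Pratt balance: ρ_ref D = ρ (D + h).
ρ = ρ_ref D/(D + h) = 2.745 × 114 km/(114 km + 1.51 km) = 2.71 g cm⁻³.

2.71 g cm⁻³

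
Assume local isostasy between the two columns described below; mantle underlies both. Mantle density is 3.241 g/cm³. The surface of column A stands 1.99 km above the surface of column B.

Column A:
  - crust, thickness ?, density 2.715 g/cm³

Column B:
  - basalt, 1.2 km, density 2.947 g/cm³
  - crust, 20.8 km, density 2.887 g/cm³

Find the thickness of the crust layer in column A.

26.9 km

Take the compensation level at the base of the deeper column (depth z_c below the surface of column A) and equate Σ ρ_i t_i down to z_c; mantle fills any gap and the z_c terms cancel.
Column A: x×2.715 + (z_c − 0 − x)×3.241
Column B: 1.99×0 + 1.2×2.947 + 20.8×2.887 + (z_c − 1.99 − 22)×3.241
The z_c×3.241 term appears on both sides and cancels. Collect the known terms of each column as K = Σ(ρt)_known − 3.241 × (depth of known layers): K_A = 0 − 3.241×0 = 0; K_B = 63.586 − 3.241×(1.99 + 22) = −14.16559.
Balance: K_A − x×(3.241 − 2.715) = K_B, so x = (K_A − K_B)/(3.241 − 2.715) = 14.1656/0.526 = 26.9 km.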